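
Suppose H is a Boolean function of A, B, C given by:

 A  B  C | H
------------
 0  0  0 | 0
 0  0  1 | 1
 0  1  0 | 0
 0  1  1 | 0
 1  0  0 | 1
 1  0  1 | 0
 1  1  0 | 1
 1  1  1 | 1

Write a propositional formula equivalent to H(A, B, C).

H(A, B, C) = ((((not A and not B) and C) or ((A and not B) and not C)) or ((A and B) and not C)) or ((A and B) and C)

Collect the rows where H=1 — (0,0,1), (1,0,0), (1,1,0), (1,1,1) — and write one minterm per row: ¬A·¬B·C, A·¬B·¬C, A·B·¬C, A·B·C. Their union (logical OR) reproduces the table exactly.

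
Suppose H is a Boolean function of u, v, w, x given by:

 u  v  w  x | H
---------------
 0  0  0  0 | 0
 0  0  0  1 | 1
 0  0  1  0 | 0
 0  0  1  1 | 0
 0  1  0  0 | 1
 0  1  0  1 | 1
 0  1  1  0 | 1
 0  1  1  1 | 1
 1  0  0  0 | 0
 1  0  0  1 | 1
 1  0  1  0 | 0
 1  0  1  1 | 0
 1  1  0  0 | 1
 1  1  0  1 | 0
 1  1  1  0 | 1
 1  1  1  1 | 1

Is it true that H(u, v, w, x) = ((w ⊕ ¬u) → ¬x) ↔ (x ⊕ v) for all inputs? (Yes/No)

No

Evaluate ((w ⊕ ¬u) → ¬x) ↔ (x ⊕ v) on each row and compare to H:
  u=0, v=0, w=0, x=0: formula gives 0, H = 0 ✓
  u=0, v=0, w=0, x=1: formula gives 0, but H = 1 ✗
Since they disagree at (0,0,0,1), the expression is not a correct formula for H.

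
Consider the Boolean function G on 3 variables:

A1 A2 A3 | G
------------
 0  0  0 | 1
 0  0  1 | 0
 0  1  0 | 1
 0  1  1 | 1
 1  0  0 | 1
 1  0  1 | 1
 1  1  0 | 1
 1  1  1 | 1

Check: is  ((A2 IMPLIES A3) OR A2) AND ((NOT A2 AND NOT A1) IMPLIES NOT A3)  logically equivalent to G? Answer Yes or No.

Yes

Test each input against both G and the formula:
  A1=0, A2=0, A3=0: formula gives 1, G = 1 ✓
  A1=0, A2=0, A3=1: formula gives 0, G = 0 ✓
  A1=0, A2=1, A3=0: formula gives 1, G = 1 ✓
  A1=0, A2=1, A3=1: formula gives 1, G = 1 ✓
  A1=1, A2=0, A3=0: formula gives 1, G = 1 ✓
  … (the remaining 3 rows also agree.)
All 8 rows match — the expression computes G exactly.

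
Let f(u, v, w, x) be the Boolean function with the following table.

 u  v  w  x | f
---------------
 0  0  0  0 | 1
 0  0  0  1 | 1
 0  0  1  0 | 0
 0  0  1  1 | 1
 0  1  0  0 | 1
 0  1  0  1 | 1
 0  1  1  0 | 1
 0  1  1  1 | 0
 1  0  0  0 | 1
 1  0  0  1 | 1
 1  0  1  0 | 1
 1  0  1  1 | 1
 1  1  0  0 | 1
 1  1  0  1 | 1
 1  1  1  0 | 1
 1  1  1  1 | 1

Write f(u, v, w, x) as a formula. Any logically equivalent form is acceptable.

f is 0 on only 2 rows — (0,0,1,0), (0,1,1,1). Writing each as a minterm (¬u·¬v·w·¬x, ¬u·v·w·x) and OR-ing them characterizes exactly where f=0, so f is the negation of that disjunction.

f(u, v, w, x) = ((((u' · v') · w) · x') + (((u' · v) · w) · x))'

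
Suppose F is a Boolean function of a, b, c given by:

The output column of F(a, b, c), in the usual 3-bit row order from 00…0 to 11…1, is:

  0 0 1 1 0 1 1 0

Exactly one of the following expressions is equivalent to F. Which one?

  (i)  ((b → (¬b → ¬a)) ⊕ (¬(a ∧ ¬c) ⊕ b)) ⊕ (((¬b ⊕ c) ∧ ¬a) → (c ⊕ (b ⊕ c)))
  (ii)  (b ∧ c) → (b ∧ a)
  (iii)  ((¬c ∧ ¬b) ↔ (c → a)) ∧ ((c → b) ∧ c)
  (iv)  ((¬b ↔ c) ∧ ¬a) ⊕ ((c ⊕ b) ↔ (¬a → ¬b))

(i) fails at (0,0,1): the formula yields 1, F is 0.
(ii) fails at (0,0,0): the formula yields 1, F is 0.
(iii) fails at (0,1,0): the formula yields 0, F is 1.
(iv) is the remaining candidate, and it agrees with F on all 8 inputs.

iv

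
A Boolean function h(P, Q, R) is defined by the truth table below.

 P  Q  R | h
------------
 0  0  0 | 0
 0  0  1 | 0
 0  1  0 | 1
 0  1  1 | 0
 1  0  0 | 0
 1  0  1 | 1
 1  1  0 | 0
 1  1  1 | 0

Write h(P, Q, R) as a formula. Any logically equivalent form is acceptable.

h(P, Q, R) = ((NOT P AND Q) AND NOT R) OR ((P AND NOT Q) AND R)

The 1-rows are (0,1,0), (1,0,1). Each contributes one minterm — ¬P·Q·¬R; P·¬Q·R — and their disjunction is a sum-of-products form of h.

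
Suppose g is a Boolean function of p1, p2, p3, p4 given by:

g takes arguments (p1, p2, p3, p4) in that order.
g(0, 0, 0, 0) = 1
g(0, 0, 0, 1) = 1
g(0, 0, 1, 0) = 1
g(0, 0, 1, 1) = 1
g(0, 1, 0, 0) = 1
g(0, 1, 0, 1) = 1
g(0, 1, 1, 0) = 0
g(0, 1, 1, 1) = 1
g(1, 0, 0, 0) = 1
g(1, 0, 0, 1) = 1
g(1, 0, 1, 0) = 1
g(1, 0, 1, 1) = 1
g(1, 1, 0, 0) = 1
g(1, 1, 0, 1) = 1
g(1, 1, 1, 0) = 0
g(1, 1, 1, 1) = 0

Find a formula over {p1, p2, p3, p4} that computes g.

There are just 3 zero rows: (0,1,1,0), (1,1,1,0), (1,1,1,1). Their minterms are ¬p1·p2·p3·¬p4, p1·p2·p3·¬p4, p1·p2·p3·p4; the OR of those covers precisely the 0-outputs, and negating it yields g.

g(p1, p2, p3, p4) = ~(((((~p1 & p2) & p3) & ~p4) | (((p1 & p2) & p3) & ~p4)) | (((p1 & p2) & p3) & p4))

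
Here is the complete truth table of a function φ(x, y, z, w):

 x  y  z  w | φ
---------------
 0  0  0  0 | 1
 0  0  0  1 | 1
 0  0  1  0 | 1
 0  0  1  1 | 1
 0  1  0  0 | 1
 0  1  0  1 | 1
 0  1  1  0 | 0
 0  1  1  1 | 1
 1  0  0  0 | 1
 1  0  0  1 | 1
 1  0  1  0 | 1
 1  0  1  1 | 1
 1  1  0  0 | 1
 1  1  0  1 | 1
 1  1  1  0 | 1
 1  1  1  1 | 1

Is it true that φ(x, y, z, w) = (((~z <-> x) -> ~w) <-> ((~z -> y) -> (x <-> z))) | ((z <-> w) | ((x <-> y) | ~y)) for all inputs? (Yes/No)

Yes

Check the formula against φ row by row:
  x=0, y=0, z=0, w=0: formula gives 1, φ = 1 ✓
  x=0, y=0, z=0, w=1: formula gives 1, φ = 1 ✓
  x=0, y=0, z=1, w=0: formula gives 1, φ = 1 ✓
  x=0, y=0, z=1, w=1: formula gives 1, φ = 1 ✓
  …and likewise for the remaining 12 rows.
All 16 rows match — the expression computes φ exactly.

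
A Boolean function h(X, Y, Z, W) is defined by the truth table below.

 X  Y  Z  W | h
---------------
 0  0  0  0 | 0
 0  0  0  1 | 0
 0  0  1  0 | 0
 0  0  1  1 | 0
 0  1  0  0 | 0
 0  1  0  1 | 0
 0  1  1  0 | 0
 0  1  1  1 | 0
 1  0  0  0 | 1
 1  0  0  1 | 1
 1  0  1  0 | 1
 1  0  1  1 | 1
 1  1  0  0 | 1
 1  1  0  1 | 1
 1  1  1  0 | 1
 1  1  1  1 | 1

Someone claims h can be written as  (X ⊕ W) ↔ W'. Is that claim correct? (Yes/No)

Check the formula against h row by row:
  X=0, Y=0, Z=0, W=0: formula gives 0, h = 0 ✓
  X=0, Y=0, Z=0, W=1: formula gives 0, h = 0 ✓
  X=0, Y=0, Z=1, W=0: formula gives 0, h = 0 ✓
  X=0, Y=0, Z=1, W=1: formula gives 0, h = 0 ✓
  …and likewise for the remaining 12 rows.
All 16 rows match — the expression computes h exactly.

Yes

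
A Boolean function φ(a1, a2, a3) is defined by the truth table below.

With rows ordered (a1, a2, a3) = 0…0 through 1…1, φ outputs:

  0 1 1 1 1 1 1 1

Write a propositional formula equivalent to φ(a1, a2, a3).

The output is 1 whenever at least one input is 1 — the OR of all inputs.

φ(a1, a2, a3) = (a1 + a2) + a3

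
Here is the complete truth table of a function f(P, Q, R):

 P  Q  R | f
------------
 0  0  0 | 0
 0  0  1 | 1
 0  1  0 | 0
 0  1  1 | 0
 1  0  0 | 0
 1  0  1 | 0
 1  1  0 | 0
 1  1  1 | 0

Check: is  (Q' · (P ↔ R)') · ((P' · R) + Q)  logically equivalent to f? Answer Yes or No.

Test each input against both f and the formula:
  P=0, Q=0, R=0: formula gives 0, f = 0 ✓
  P=0, Q=0, R=1: formula gives 1, f = 1 ✓
  P=0, Q=1, R=0: formula gives 0, f = 0 ✓
  P=0, Q=1, R=1: formula gives 0, f = 0 ✓
  P=1, Q=0, R=0: formula gives 0, f = 0 ✓
  … (the remaining 3 rows also agree.)
Every row agrees, so the formula is equivalent.

Yes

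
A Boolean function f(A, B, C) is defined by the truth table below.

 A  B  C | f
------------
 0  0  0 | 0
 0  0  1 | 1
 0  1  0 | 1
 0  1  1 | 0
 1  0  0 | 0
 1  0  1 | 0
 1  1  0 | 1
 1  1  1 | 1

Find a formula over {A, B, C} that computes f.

The 1-rows are (0,0,1), (0,1,0), (1,1,0), (1,1,1). Each contributes one minterm — ¬A·¬B·C; ¬A·B·¬C; A·B·¬C; A·B·C — and their disjunction is a sum-of-products form of f.

f(A, B, C) = ((((not A and not B) and C) or ((not A and B) and not C)) or ((A and B) and not C)) or ((A and B) and C)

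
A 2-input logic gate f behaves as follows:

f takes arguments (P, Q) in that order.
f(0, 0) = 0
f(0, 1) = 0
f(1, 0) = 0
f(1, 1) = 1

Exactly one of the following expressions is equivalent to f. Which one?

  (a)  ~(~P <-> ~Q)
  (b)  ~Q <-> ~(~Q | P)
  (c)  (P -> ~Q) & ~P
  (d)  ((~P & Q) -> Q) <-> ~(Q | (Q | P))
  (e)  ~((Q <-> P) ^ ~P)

(a) disagrees with f on (0,1) (formula → 1, table → 0); rule it out.
(c) disagrees with f on (0,0) (formula → 1, table → 0); rule it out.
(d) disagrees with f on (0,0) (formula → 1, table → 0); rule it out.
(e) disagrees with f on (0,0) (formula → 1, table → 0); rule it out.
That leaves (b). Evaluating it on every row reproduces the table of f exactly.

b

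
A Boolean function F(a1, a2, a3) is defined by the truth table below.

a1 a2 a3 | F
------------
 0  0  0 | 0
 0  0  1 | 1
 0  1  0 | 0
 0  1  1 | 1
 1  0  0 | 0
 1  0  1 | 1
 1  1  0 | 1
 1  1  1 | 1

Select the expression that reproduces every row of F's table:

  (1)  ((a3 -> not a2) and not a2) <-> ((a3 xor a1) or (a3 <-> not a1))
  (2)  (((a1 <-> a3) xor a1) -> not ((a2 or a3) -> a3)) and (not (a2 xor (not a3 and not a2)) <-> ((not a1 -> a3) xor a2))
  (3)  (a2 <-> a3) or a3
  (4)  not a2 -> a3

(1): at (0,1,0) it gives 1, but F = 0 — eliminated.
(3): at (0,0,0) it gives 1, but F = 0 — eliminated.
(4): at (0,1,0) it gives 1, but F = 0 — eliminated.
Only (2) survives; checking it on all 8 rows confirms it matches F.

2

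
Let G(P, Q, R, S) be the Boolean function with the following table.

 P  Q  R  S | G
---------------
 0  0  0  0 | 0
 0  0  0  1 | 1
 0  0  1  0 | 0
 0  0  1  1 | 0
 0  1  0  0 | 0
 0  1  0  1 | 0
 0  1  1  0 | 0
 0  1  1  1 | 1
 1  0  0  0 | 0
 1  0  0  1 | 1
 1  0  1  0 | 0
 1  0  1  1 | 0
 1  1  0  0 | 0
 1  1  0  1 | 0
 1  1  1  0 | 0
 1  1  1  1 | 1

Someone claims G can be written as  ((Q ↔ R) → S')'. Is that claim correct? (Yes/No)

Evaluate ((Q ↔ R) → S')' on each row and compare to G:
  P=0, Q=0, R=0, S=0: formula gives 0, G = 0 ✓
  P=0, Q=0, R=0, S=1: formula gives 1, G = 1 ✓
  P=0, Q=0, R=1, S=0: formula gives 0, G = 0 ✓
  P=0, Q=0, R=1, S=1: formula gives 0, G = 0 ✓
  …and likewise for the remaining 12 rows.
Every row agrees, so the formula is equivalent.

Yes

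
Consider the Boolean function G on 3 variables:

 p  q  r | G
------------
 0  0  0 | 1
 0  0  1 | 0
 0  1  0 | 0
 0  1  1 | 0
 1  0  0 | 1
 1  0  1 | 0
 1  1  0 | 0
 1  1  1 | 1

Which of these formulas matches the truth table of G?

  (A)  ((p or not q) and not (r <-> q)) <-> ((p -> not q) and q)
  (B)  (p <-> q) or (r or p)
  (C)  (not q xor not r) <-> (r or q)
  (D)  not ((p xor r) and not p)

A

(B): at (0,0,1) it gives 1, but G = 0 — eliminated.
(C): at (0,0,1) it gives 1, but G = 0 — eliminated.
(D): at (0,1,0) it gives 1, but G = 0 — eliminated.
(A) is the remaining candidate, and it agrees with G on all 8 inputs.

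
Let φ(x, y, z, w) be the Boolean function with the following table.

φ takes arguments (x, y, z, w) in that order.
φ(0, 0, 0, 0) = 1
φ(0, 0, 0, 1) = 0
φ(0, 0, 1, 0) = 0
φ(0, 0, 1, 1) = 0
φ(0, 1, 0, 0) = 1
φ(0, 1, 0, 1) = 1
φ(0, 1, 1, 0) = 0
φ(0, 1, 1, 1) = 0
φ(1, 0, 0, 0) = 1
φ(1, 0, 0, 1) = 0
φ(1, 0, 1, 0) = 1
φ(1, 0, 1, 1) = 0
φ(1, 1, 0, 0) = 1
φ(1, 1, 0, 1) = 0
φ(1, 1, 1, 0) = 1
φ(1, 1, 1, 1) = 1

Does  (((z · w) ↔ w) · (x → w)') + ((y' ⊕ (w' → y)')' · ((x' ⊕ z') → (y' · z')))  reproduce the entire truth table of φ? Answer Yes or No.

Yes

Test each input against both φ and the formula:
  x=0, y=0, z=0, w=0: formula gives 1, φ = 1 ✓
  x=0, y=0, z=0, w=1: formula gives 0, φ = 0 ✓
  x=0, y=0, z=1, w=0: formula gives 0, φ = 0 ✓
  x=0, y=0, z=1, w=1: formula gives 0, φ = 0 ✓
  … (the remaining 12 rows also agree.)
All 16 rows match — the expression computes φ exactly.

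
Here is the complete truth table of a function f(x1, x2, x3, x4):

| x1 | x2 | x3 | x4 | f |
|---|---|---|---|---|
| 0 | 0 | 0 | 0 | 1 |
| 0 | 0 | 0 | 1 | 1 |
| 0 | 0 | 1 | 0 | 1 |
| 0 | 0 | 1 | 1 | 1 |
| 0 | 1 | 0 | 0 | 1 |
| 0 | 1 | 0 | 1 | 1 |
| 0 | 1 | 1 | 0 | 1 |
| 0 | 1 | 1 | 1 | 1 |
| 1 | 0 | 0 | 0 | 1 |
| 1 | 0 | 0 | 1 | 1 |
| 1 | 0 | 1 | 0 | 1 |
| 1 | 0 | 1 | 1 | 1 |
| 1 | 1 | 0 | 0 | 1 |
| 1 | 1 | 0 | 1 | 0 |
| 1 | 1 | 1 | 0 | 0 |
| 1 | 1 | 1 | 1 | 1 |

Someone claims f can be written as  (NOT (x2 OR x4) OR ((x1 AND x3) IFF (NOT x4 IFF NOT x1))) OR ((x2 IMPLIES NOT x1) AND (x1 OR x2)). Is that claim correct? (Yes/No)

Yes

Evaluate (NOT (x2 OR x4) OR ((x1 AND x3) IFF (NOT x4 IFF NOT x1))) OR ((x2 IMPLIES NOT x1) AND (x1 OR x2)) on each row and compare to f:
  x1=0, x2=0, x3=0, x4=0: formula gives 1, f = 1 ✓
  x1=0, x2=0, x3=0, x4=1: formula gives 1, f = 1 ✓
  x1=0, x2=0, x3=1, x4=0: formula gives 1, f = 1 ✓
  x1=0, x2=0, x3=1, x4=1: formula gives 1, f = 1 ✓
  … (the remaining 12 rows also agree.)
Every row agrees, so the formula is equivalent.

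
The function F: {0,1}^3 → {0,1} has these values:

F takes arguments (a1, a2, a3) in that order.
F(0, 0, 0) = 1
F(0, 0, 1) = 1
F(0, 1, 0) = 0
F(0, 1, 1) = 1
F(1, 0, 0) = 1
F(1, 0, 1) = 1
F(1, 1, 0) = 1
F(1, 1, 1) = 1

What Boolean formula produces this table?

F(a1, a2, a3) = ¬((¬a1 ∧ a2) ∧ ¬a3)

F is 0 on exactly one input, (0,1,0), whose minterm is ¬a1·a2·¬a3. So F is the negation of that single conjunction.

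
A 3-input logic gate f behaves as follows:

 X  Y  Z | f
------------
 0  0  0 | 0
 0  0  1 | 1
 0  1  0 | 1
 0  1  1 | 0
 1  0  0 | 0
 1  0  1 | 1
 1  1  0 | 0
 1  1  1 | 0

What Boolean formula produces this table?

f(X, Y, Z) = (((X' · Y') · Z) + ((X' · Y) · Z')) + ((X · Y') · Z)

f=1 on 3 inputs: (0,0,1), (0,1,0), (1,0,1). Reading each as a conjunction of literals (¬X·¬Y·Z, ¬X·Y·¬Z, X·¬Y·Z) and taking the OR gives the canonical DNF.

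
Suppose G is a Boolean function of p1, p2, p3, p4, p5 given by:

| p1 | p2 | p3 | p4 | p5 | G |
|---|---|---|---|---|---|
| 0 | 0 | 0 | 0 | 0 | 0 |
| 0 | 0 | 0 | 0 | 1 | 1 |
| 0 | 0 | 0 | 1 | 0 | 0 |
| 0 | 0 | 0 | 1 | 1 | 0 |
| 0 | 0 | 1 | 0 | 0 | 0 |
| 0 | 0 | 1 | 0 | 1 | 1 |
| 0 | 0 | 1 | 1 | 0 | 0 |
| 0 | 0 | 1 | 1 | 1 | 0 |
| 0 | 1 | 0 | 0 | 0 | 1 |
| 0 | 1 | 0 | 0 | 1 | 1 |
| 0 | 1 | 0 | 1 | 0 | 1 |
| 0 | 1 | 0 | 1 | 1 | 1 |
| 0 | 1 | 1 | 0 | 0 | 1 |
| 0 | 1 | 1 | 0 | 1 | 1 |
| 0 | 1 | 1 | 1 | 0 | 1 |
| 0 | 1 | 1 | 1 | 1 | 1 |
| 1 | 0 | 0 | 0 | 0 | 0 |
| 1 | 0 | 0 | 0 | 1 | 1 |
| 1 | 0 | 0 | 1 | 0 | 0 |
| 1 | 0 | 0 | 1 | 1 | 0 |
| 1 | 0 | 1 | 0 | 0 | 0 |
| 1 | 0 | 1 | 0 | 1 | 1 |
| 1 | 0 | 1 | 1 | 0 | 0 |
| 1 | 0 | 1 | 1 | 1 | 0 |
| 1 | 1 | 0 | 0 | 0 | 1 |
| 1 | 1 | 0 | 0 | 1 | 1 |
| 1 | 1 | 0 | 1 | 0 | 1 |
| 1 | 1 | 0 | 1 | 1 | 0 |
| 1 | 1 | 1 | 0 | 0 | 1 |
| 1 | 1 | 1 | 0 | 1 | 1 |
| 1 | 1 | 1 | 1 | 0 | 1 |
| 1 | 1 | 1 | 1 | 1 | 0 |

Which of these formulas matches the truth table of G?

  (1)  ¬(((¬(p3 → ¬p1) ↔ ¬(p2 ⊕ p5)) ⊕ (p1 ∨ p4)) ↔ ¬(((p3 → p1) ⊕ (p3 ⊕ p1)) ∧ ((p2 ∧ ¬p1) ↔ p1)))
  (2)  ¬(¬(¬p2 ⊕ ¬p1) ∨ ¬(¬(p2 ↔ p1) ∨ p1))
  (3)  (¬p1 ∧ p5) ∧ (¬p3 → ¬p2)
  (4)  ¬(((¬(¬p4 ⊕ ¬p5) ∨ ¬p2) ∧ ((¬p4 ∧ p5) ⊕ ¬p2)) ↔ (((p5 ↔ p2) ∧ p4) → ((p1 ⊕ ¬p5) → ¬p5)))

(1) disagrees with G on (0,0,0,1,0) (formula → 1, table → 0); rule it out.
(2) disagrees with G on (0,0,0,0,1) (formula → 0, table → 1); rule it out.
(3) disagrees with G on (0,0,0,1,1) (formula → 1, table → 0); rule it out.
(4) is the remaining candidate, and it agrees with G on all 32 inputs.

4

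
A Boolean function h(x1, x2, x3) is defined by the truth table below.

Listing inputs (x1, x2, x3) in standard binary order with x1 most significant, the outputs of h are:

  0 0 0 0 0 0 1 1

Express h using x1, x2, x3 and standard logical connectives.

h(x1, x2, x3) = ((x1 and x2) and not x3) or ((x1 and x2) and x3)

Collect the rows where h=1 — (1,1,0), (1,1,1) — and write one minterm per row: x1·x2·¬x3, x1·x2·x3. Their union (logical OR) reproduces the table exactly.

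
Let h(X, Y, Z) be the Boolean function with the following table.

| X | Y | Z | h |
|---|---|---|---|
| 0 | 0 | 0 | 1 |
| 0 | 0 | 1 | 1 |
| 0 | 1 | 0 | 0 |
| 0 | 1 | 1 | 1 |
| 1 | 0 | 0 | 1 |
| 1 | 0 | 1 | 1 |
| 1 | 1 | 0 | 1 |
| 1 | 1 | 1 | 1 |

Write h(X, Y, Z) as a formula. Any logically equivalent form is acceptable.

h(X, Y, Z) = ¬((¬X ∧ Y) ∧ ¬Z)

h is 0 on exactly one input, (0,1,0), whose minterm is ¬X·Y·¬Z. So h is the negation of that single conjunction.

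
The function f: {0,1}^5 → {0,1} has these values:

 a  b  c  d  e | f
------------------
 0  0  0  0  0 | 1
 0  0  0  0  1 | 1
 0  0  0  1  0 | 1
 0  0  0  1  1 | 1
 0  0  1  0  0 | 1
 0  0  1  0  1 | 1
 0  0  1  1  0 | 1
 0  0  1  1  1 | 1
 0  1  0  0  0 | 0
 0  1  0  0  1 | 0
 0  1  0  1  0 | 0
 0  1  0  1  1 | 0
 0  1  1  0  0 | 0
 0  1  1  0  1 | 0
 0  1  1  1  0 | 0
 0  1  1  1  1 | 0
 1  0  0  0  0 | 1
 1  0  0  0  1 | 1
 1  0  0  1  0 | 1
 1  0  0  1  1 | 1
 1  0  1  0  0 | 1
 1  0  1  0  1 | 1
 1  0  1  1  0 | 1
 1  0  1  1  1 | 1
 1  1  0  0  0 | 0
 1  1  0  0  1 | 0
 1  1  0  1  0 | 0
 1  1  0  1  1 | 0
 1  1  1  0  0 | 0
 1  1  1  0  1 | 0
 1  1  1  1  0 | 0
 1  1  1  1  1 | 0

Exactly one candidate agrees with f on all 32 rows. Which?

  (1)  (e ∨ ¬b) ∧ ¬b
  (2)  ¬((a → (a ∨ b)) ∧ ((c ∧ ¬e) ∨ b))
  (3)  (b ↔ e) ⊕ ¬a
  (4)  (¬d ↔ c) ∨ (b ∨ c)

(2): at (0,0,1,0,0) it gives 0, but f = 1 — eliminated.
(3): at (0,0,0,0,0) it gives 0, but f = 1 — eliminated.
(4): at (0,0,0,0,0) it gives 0, but f = 1 — eliminated.
Only (1) survives; checking it on all 32 rows confirms it matches f.

1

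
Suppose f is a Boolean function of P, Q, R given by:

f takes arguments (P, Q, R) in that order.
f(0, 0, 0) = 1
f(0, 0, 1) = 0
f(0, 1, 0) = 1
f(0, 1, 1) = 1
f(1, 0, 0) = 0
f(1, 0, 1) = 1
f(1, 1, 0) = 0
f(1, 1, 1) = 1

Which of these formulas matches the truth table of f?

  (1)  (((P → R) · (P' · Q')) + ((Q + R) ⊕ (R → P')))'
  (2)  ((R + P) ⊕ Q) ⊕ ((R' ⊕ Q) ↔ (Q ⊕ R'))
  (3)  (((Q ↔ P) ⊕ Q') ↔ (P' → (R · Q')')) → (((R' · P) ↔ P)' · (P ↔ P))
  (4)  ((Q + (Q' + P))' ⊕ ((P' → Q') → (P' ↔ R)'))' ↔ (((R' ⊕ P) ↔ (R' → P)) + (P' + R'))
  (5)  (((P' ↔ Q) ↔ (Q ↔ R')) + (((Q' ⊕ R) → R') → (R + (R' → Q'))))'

(1): at (0,0,0) it gives 0, but f = 1 — eliminated.
(2): at (0,1,0) it gives 0, but f = 1 — eliminated.
(4): at (0,0,0) it gives 0, but f = 1 — eliminated.
(5): at (0,0,0) it gives 0, but f = 1 — eliminated.
(3) is the remaining candidate, and it agrees with f on all 8 inputs.

3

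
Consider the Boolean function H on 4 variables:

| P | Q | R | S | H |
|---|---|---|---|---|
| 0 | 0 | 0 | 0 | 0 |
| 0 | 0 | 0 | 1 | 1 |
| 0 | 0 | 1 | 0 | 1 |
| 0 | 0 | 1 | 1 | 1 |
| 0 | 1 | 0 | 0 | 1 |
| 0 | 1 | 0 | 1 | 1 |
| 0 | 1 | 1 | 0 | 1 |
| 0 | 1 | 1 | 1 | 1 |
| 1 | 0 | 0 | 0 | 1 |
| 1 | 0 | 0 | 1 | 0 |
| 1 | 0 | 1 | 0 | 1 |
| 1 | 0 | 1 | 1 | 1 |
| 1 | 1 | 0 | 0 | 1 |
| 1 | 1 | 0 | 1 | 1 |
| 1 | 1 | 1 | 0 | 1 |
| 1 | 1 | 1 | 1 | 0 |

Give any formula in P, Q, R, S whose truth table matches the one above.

H(P, Q, R, S) = not (((((not P and not Q) and not R) and not S) or (((P and not Q) and not R) and S)) or (((P and Q) and R) and S))

The 0-rows are (0,0,0,0), (1,0,0,1), (1,1,1,1). Take each as a conjunction (¬P·¬Q·¬R·¬S, P·¬Q·¬R·S, P·Q·R·S), form their disjunction, and complement — that gives a formula that is 1 everywhere H is.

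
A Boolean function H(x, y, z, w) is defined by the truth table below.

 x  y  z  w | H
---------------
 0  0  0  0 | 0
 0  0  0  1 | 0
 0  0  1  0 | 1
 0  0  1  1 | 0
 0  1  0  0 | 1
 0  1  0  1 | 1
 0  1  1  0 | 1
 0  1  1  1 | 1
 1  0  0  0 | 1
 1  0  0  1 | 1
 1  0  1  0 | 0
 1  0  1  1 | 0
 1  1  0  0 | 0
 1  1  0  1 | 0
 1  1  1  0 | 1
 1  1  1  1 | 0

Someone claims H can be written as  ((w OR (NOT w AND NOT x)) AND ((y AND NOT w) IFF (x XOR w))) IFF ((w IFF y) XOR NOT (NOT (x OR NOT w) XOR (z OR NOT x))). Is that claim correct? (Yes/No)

No

Check the formula against H row by row:
  x=0, y=0, z=0, w=0: formula gives 1, but H = 0 ✗
A single disagreement suffices: at (0,0,0,0) they differ, so the formula does not compute H.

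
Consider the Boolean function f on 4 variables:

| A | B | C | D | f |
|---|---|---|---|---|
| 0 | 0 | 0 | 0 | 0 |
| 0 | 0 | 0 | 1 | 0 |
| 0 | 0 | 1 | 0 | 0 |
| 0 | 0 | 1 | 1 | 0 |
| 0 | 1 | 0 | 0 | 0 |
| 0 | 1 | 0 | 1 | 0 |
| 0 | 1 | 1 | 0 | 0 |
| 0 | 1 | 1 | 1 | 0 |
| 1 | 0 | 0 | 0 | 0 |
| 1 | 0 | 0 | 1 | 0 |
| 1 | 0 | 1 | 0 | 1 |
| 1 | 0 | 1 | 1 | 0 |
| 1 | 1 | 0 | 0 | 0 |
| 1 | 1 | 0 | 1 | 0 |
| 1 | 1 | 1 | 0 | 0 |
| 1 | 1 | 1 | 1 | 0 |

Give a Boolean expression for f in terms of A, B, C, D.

f is 1 on exactly one input, (1,0,1,0), whose minterm is A·¬B·C·¬D. So f is just that conjunction.

f(A, B, C, D) = ((A AND NOT B) AND C) AND NOT D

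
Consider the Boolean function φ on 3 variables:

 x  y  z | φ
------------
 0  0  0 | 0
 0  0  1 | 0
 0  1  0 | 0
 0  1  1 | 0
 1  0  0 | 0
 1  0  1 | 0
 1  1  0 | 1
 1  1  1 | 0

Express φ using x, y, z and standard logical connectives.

φ(x, y, z) = (x & y) & ~z

φ is 1 on exactly one input, (1,1,0), whose minterm is x·y·¬z. So φ is just that conjunction.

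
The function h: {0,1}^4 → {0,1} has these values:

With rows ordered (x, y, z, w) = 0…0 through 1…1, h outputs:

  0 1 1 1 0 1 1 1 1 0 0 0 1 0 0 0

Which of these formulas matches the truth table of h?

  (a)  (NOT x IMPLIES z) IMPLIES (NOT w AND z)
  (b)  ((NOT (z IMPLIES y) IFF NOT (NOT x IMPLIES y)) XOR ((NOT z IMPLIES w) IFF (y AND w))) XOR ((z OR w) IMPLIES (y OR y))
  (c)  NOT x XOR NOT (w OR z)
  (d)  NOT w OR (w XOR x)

(a): at (0,0,0,0) it gives 1, but h = 0 — eliminated.
(b): at (0,0,0,1) it gives 0, but h = 1 — eliminated.
(d): at (0,0,0,0) it gives 1, but h = 0 — eliminated.
Only (c) survives; checking it on all 16 rows confirms it matches h.

c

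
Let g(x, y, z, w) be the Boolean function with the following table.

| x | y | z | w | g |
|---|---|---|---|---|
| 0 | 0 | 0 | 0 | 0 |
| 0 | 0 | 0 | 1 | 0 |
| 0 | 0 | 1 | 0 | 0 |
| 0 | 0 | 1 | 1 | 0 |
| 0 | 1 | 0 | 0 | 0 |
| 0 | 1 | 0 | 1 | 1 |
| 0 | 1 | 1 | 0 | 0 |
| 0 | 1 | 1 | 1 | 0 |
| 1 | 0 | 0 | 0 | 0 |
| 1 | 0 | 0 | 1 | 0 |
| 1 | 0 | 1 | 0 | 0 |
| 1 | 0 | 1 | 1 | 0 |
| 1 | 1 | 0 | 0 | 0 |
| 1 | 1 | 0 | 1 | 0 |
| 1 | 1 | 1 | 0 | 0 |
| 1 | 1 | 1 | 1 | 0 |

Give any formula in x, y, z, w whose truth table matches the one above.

g is 1 on exactly one input, (0,1,0,1), whose minterm is ¬x·y·¬z·w. So g is just that conjunction.

g(x, y, z, w) = ((~x & y) & ~z) & w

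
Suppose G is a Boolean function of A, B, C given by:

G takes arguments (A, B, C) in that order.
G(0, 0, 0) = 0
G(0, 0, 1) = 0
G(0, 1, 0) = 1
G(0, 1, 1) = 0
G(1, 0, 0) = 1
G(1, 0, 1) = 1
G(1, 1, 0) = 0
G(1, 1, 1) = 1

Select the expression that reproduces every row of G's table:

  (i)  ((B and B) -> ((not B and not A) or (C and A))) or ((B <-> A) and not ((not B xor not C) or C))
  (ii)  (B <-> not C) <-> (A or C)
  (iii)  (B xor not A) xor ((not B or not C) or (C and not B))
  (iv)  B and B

iii

(i): at (0,0,0) it gives 1, but G = 0 — eliminated.
(ii): at (0,0,0) it gives 1, but G = 0 — eliminated.
(iv): at (0,1,1) it gives 1, but G = 0 — eliminated.
That leaves (iii). Evaluating it on every row reproduces the table of G exactly.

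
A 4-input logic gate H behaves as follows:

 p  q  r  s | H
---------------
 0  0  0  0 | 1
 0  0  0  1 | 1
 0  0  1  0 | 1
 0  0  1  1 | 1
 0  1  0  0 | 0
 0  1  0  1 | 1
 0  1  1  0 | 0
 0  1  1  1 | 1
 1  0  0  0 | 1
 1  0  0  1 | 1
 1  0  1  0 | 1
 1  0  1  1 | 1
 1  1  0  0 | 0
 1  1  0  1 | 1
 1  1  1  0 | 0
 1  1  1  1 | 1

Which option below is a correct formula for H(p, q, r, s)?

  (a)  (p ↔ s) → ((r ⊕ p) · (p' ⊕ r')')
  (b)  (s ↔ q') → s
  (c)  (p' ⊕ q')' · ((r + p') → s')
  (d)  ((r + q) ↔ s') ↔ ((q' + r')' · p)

b

(a) disagrees with H on (0,0,0,0) (formula → 0, table → 1); rule it out.
(c) disagrees with H on (0,0,0,1) (formula → 0, table → 1); rule it out.
(d) disagrees with H on (0,0,0,1) (formula → 0, table → 1); rule it out.
That leaves (b). Evaluating it on every row reproduces the table of H exactly.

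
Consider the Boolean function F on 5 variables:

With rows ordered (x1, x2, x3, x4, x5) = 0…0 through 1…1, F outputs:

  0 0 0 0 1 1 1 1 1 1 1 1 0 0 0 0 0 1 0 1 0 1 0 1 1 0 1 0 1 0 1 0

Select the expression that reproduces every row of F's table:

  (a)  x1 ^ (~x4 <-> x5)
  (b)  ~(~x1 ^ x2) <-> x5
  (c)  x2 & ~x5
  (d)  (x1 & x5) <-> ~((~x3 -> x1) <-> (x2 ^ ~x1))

d

(a) fails at (0,0,0,0,1): the formula yields 1, F is 0.
(b) fails at (0,0,0,0,0): the formula yields 1, F is 0.
(c) fails at (0,0,1,0,0): the formula yields 0, F is 1.
Only (d) survives; checking it on all 32 rows confirms it matches F.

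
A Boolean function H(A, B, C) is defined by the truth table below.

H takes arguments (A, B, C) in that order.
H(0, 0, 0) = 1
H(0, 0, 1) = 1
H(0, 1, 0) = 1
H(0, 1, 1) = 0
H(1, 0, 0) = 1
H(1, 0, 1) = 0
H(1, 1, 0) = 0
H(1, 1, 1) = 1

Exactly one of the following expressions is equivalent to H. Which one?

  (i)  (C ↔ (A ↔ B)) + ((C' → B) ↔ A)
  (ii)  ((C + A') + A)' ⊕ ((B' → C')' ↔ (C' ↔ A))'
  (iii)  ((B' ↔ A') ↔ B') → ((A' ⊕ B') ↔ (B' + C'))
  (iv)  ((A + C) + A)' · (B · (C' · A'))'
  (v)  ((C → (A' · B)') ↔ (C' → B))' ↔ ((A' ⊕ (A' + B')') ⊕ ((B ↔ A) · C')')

v

(i) disagrees with H on (1,0,1) (formula → 1, table → 0); rule it out.
(ii) disagrees with H on (0,0,0) (formula → 0, table → 1); rule it out.
(iii) disagrees with H on (0,0,0) (formula → 0, table → 1); rule it out.
(iv) disagrees with H on (0,0,1) (formula → 0, table → 1); rule it out.
Only (v) survives; checking it on all 8 rows confirms it matches H.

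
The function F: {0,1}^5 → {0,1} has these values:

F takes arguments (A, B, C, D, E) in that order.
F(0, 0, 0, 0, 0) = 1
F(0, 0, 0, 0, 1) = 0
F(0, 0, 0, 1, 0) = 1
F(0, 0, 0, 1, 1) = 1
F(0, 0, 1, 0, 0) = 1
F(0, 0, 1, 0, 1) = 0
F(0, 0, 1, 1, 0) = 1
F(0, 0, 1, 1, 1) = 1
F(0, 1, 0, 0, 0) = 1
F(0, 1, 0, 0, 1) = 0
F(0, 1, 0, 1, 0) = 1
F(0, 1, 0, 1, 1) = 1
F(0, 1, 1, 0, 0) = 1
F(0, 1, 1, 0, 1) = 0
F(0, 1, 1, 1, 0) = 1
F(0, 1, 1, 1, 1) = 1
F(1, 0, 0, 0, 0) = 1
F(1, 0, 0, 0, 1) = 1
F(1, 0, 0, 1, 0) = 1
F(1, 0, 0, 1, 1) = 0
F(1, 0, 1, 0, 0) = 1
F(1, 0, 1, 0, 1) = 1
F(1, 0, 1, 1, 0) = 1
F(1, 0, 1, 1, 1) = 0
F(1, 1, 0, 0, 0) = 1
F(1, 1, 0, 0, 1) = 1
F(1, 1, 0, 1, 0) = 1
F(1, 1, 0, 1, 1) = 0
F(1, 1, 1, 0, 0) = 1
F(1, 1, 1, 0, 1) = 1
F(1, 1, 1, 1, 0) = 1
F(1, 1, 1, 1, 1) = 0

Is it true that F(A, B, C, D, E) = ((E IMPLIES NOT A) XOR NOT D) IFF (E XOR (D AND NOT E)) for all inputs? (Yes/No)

Evaluate ((E IMPLIES NOT A) XOR NOT D) IFF (E XOR (D AND NOT E)) on each row and compare to F:
  A=0, B=0, C=0, D=0, E=0: formula gives 1, F = 1 ✓
  A=0, B=0, C=0, D=0, E=1: formula gives 0, F = 0 ✓
  A=0, B=0, C=0, D=1, E=0: formula gives 1, F = 1 ✓
  A=0, B=0, C=0, D=1, E=1: formula gives 1, F = 1 ✓
  … (the remaining 28 rows also agree.)
All 32 rows match — the expression computes F exactly.

Yes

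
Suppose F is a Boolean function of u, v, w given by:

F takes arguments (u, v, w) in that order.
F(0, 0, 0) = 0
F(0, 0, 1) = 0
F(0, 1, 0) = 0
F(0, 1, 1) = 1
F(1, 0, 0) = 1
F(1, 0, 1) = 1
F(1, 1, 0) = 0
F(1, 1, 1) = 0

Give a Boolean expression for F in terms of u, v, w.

Collect the rows where F=1 — (0,1,1), (1,0,0), (1,0,1) — and write one minterm per row: ¬u·v·w, u·¬v·¬w, u·¬v·w. Their union (logical OR) reproduces the table exactly.

F(u, v, w) = (((¬u ∧ v) ∧ w) ∨ ((u ∧ ¬v) ∧ ¬w)) ∨ ((u ∧ ¬v) ∧ w)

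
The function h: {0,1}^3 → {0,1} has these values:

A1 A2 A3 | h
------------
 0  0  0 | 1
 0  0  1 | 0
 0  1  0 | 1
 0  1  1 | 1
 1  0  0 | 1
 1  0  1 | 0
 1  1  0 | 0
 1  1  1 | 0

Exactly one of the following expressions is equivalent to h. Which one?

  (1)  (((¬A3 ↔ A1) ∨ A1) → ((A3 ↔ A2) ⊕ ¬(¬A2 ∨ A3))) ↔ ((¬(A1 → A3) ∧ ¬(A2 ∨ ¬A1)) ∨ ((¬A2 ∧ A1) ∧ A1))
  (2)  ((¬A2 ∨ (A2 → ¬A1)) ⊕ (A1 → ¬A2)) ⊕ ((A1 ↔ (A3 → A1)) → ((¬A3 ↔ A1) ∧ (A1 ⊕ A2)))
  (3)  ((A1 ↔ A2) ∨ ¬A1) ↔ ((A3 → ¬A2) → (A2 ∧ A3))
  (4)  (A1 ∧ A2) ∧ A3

2

(1) fails at (0,0,0): the formula yields 0, h is 1.
(3) fails at (0,0,0): the formula yields 0, h is 1.
(4) fails at (0,0,0): the formula yields 0, h is 1.
Only (2) survives; checking it on all 8 rows confirms it matches h.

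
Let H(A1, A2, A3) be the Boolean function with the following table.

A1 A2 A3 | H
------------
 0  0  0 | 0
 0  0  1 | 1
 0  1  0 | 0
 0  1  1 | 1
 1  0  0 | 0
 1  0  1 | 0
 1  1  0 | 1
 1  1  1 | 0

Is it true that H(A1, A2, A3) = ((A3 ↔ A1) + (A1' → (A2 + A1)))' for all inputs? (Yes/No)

Evaluate ((A3 ↔ A1) + (A1' → (A2 + A1)))' on each row and compare to H:
  A1=0, A2=0, A3=0: formula gives 0, H = 0 ✓
  A1=0, A2=0, A3=1: formula gives 1, H = 1 ✓
  A1=0, A2=1, A3=0: formula gives 0, H = 0 ✓
  A1=0, A2=1, A3=1: formula gives 0, but H = 1 ✗
Row (0,1,1) is a counterexample, so the formula is not equivalent to H.

No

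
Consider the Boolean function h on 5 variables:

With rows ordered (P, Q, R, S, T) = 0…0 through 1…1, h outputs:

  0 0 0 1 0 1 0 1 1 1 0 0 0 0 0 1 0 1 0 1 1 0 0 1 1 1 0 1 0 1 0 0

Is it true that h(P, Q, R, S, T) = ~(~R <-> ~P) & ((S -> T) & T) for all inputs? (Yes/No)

Test each input against both h and the formula:
  P=0, Q=0, R=0, S=0, T=0: formula gives 0, h = 0 ✓
  P=0, Q=0, R=0, S=0, T=1: formula gives 0, h = 0 ✓
  P=0, Q=0, R=0, S=1, T=0: formula gives 0, h = 0 ✓
  P=0, Q=0, R=0, S=1, T=1: formula gives 0, but h = 1 ✗
A single disagreement suffices: at (0,0,0,1,1) they differ, so the formula does not compute h.

No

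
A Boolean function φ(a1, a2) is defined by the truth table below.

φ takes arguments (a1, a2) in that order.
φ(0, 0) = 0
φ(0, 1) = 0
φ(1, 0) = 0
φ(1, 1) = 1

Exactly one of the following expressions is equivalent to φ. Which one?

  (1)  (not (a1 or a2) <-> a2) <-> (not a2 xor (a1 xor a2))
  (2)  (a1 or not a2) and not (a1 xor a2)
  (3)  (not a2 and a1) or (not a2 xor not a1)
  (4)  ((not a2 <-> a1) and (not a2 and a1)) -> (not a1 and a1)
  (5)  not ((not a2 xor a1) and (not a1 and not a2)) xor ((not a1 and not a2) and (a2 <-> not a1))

(2) fails at (0,0): the formula yields 1, φ is 0.
(3) fails at (0,1): the formula yields 1, φ is 0.
(4) fails at (0,0): the formula yields 1, φ is 0.
(5) fails at (0,1): the formula yields 1, φ is 0.
(1) is the remaining candidate, and it agrees with φ on all 4 inputs.

1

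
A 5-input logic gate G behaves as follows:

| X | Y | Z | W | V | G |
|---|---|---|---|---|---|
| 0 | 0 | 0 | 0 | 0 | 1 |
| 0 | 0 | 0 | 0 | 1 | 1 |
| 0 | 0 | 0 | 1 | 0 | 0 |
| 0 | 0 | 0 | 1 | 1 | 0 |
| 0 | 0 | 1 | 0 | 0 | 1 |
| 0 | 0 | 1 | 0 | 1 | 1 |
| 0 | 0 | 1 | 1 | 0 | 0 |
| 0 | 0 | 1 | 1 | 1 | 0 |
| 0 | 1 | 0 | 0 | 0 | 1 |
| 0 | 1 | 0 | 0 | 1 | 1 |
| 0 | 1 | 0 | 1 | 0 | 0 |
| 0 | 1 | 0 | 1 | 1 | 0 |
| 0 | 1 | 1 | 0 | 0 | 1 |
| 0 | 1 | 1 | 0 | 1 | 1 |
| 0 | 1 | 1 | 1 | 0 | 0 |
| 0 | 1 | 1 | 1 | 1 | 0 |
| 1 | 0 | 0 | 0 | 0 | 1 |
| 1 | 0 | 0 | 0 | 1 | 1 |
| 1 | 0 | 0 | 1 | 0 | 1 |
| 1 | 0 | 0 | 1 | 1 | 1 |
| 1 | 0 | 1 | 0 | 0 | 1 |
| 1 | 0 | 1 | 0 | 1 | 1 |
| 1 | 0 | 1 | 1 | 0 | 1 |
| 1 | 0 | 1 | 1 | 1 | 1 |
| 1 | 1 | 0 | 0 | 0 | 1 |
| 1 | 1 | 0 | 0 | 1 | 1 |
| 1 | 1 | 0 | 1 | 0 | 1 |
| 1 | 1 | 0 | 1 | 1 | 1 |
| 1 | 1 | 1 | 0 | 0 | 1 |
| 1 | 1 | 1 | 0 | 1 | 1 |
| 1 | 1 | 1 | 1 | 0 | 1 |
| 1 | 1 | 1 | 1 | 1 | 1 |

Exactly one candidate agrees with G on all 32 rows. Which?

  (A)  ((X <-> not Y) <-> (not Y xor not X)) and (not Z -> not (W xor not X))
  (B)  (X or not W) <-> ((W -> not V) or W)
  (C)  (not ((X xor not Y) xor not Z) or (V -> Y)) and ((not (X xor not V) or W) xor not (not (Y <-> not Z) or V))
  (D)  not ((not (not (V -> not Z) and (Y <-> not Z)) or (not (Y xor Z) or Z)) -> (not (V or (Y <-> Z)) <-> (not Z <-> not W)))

(A): at (0,0,0,0,0) it gives 0, but G = 1 — eliminated.
(C): at (0,0,0,0,0) it gives 0, but G = 1 — eliminated.
(D): at (0,0,1,0,1) it gives 0, but G = 1 — eliminated.
(B) is the remaining candidate, and it agrees with G on all 32 inputs.

B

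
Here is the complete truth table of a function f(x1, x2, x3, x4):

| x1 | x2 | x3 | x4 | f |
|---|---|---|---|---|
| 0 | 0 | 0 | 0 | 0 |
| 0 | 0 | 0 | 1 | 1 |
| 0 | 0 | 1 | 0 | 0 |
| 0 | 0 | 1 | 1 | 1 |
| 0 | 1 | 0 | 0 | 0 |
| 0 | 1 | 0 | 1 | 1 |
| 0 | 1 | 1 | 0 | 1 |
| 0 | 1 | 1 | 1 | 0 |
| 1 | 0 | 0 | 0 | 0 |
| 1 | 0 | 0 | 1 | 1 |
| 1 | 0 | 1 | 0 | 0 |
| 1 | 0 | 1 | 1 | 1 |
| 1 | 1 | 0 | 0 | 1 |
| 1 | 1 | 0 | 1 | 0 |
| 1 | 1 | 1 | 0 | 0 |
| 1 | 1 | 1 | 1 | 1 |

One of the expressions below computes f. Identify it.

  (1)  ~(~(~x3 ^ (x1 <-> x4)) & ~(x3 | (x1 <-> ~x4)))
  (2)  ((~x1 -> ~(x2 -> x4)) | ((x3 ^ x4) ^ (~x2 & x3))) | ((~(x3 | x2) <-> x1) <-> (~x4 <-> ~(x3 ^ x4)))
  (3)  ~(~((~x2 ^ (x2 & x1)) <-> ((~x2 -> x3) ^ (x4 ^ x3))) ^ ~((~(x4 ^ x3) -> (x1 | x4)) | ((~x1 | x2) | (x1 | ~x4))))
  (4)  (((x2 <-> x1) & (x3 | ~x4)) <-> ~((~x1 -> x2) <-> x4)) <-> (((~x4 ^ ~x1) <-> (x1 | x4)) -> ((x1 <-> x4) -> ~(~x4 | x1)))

(1) disagrees with f on (0,0,1,0) (formula → 1, table → 0); rule it out.
(2) disagrees with f on (0,1,0,0) (formula → 1, table → 0); rule it out.
(4) disagrees with f on (0,0,0,0) (formula → 1, table → 0); rule it out.
That leaves (3). Evaluating it on every row reproduces the table of f exactly.

3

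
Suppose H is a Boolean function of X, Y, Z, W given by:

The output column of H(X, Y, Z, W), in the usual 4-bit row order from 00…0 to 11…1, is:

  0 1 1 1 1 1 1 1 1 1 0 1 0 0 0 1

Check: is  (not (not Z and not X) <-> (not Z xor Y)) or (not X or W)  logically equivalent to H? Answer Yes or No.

Evaluate (not (not Z and not X) <-> (not Z xor Y)) or (not X or W) on each row and compare to H:
  X=0, Y=0, Z=0, W=0: formula gives 1, but H = 0 ✗
A single disagreement suffices: at (0,0,0,0) they differ, so the formula does not compute H.

No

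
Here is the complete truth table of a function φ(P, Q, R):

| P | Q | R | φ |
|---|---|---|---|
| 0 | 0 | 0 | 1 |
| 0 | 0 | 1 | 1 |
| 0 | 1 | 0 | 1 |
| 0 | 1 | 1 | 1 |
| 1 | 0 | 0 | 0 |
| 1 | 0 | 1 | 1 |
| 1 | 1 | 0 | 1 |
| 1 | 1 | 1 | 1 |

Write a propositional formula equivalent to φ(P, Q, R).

φ is 0 on exactly one input, (1,0,0), whose minterm is P·¬Q·¬R. So φ is the negation of that single conjunction.

φ(P, Q, R) = not ((P and not Q) and not R)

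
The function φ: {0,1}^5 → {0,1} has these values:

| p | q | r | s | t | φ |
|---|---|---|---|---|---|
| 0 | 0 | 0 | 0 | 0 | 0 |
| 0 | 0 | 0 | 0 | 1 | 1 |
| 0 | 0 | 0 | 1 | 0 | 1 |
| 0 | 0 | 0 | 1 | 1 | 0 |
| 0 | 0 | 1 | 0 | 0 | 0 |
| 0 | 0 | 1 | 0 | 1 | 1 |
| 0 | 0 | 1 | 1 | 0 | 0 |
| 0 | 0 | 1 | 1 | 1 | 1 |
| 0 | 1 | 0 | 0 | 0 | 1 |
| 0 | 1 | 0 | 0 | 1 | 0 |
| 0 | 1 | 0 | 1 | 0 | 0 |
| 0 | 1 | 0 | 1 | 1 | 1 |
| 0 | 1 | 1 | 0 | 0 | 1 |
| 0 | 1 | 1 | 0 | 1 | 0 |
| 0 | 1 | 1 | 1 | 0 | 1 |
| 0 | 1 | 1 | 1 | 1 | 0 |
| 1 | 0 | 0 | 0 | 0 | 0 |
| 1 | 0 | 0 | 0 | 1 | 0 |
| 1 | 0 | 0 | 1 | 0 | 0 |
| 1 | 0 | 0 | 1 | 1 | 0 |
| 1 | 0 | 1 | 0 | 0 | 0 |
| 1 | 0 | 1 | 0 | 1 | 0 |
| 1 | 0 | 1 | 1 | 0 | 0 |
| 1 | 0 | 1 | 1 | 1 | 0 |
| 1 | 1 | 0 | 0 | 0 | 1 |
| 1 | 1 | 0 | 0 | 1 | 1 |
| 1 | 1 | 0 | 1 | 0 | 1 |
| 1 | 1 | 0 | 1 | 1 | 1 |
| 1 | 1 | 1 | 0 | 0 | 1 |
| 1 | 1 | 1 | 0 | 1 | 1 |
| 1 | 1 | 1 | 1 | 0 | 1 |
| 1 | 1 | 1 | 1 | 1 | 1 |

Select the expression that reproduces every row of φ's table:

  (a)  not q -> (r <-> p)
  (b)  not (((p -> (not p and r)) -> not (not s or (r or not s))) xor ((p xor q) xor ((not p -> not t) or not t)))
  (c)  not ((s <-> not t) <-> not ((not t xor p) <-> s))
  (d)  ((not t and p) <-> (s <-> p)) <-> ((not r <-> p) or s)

b

(a) fails at (0,0,0,0,0): the formula yields 1, φ is 0.
(c) fails at (0,0,0,0,0): the formula yields 1, φ is 0.
(d) fails at (0,0,0,0,0): the formula yields 1, φ is 0.
Only (b) survives; checking it on all 32 rows confirms it matches φ.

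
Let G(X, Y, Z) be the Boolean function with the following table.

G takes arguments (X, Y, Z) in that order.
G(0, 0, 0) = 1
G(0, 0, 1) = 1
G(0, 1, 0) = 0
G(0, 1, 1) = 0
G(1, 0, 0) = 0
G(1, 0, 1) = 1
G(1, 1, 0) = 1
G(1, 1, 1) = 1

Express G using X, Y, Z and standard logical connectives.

There are just 3 zero rows: (0,1,0), (0,1,1), (1,0,0). Their minterms are ¬X·Y·¬Z, ¬X·Y·Z, X·¬Y·¬Z; the OR of those covers precisely the 0-outputs, and negating it yields G.

G(X, Y, Z) = NOT ((((NOT X AND Y) AND NOT Z) OR ((NOT X AND Y) AND Z)) OR ((X AND NOT Y) AND NOT Z))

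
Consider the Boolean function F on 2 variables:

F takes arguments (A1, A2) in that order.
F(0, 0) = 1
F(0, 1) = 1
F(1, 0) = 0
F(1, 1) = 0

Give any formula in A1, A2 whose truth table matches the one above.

The output is the negation of A1.

F(A1, A2) = A1'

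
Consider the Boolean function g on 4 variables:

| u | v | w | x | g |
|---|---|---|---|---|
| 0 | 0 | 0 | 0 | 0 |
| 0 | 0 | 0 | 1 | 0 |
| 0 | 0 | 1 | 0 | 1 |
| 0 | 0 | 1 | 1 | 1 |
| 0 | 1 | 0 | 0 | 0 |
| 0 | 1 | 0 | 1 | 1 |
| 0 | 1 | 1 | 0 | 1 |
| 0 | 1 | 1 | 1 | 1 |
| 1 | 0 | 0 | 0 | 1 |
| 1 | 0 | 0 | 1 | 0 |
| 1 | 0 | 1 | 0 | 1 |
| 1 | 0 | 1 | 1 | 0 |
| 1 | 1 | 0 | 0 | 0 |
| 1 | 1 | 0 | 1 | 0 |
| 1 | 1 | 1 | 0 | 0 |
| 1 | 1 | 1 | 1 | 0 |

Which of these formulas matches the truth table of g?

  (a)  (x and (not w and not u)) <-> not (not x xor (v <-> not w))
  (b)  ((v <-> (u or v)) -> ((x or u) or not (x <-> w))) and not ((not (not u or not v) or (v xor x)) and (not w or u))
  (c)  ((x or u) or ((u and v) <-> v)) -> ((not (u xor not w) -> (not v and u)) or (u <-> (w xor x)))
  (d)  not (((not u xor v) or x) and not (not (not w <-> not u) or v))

b

(a) fails at (0,0,0,0): the formula yields 1, g is 0.
(c) fails at (0,0,0,0): the formula yields 1, g is 0.
(d) fails at (0,1,0,0): the formula yields 1, g is 0.
Only (b) survives; checking it on all 16 rows confirms it matches g.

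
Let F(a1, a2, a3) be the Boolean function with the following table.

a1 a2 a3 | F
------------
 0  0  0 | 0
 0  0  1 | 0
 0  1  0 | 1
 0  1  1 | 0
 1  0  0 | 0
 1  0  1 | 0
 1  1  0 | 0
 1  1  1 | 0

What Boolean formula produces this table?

F(a1, a2, a3) = (a1' · a2) · a3'

Only row (0,1,0) gives 1. That row's minterm ¬a1·a2·¬a3 is F directly.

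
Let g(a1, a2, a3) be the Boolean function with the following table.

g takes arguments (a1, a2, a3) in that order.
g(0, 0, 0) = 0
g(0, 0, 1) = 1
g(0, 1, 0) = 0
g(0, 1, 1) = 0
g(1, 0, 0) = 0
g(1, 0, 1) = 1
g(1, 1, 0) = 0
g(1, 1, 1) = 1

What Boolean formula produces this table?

Collect the rows where g=1 — (0,0,1), (1,0,1), (1,1,1) — and write one minterm per row: ¬a1·¬a2·a3, a1·¬a2·a3, a1·a2·a3. Their union (logical OR) reproduces the table exactly.

g(a1, a2, a3) = (((not a1 and not a2) and a3) or ((a1 and not a2) and a3)) or ((a1 and a2) and a3)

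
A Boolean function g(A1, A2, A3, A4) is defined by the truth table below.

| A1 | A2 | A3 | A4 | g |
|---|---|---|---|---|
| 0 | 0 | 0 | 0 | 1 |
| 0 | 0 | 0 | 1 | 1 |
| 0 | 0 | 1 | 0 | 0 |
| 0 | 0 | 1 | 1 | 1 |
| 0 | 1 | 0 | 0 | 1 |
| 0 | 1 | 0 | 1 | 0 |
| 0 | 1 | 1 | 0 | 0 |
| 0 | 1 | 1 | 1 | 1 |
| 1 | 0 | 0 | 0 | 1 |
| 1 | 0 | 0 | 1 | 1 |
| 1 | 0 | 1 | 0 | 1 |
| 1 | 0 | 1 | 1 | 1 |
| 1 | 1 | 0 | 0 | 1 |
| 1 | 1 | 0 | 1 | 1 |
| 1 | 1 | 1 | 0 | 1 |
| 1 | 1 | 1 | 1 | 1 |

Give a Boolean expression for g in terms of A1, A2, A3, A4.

g(A1, A2, A3, A4) = (((((A1' · A2') · A3) · A4') + (((A1' · A2) · A3') · A4)) + (((A1' · A2) · A3) · A4'))'

There are just 3 zero rows: (0,0,1,0), (0,1,0,1), (0,1,1,0). Their minterms are ¬A1·¬A2·A3·¬A4, ¬A1·A2·¬A3·A4, ¬A1·A2·A3·¬A4; the OR of those covers precisely the 0-outputs, and negating it yields g.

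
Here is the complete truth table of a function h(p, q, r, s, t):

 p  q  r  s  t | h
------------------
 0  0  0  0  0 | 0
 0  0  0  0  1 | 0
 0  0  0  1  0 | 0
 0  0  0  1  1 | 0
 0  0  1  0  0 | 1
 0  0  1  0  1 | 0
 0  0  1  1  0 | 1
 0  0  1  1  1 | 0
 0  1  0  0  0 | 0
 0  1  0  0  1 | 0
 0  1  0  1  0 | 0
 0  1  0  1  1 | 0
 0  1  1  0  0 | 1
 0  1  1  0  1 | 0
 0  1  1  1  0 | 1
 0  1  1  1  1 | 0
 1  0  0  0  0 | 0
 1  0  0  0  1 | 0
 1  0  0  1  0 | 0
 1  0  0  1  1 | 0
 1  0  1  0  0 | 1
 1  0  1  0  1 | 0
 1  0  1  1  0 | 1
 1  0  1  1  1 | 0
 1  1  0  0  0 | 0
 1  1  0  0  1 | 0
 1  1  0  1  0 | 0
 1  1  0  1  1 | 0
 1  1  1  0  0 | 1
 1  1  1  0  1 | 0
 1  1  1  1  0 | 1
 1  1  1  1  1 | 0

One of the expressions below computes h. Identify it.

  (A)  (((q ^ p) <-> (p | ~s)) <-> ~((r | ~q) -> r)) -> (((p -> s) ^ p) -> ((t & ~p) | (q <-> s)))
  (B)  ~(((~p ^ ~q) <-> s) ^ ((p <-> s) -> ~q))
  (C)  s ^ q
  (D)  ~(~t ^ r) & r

(A) fails at (0,0,0,0,0): the formula yields 1, h is 0.
(B) fails at (0,0,0,0,0): the formula yields 1, h is 0.
(C) fails at (0,0,0,1,0): the formula yields 1, h is 0.
Only (D) survives; checking it on all 32 rows confirms it matches h.

D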